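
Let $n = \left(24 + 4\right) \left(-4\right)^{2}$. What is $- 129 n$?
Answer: $-57792$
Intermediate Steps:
$n = 448$ ($n = 28 \cdot 16 = 448$)
$- 129 n = \left(-129\right) 448 = -57792$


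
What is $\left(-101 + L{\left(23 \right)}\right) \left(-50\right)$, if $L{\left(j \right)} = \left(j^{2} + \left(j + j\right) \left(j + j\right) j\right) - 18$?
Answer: $-2453900$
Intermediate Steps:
$L{\left(j \right)} = -18 + j^{2} + 4 j^{3}$ ($L{\left(j \right)} = \left(j^{2} + 2 j 2 j j\right) - 18 = \left(j^{2} + 4 j^{2} j\right) - 18 = \left(j^{2} + 4 j^{3}\right) - 18 = -18 + j^{2} + 4 j^{3}$)
$\left(-101 + L{\left(23 \right)}\right) \left(-50\right) = \left(-101 + \left(-18 + 23^{2} + 4 \cdot 23^{3}\right)\right) \left(-50\right) = \left(-101 + \left(-18 + 529 + 4 \cdot 12167\right)\right) \left(-50\right) = \left(-101 + \left(-18 + 529 + 48668\right)\right) \left(-50\right) = \left(-101 + 49179\right) \left(-50\right) = 49078 \left(-50\right) = -2453900$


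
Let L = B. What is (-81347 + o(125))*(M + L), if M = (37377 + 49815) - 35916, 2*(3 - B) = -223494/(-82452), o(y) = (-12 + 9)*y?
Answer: -57586011511607/13742 ≈ -4.1905e+9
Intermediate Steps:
o(y) = -3*y
B = 45203/27484 (B = 3 - (-111747)/(-82452) = 3 - (-111747)*(-1)/82452 = 3 - 1/2*37249/13742 = 3 - 37249/27484 = 45203/27484 ≈ 1.6447)
M = 51276 (M = 87192 - 35916 = 51276)
L = 45203/27484 ≈ 1.6447
(-81347 + o(125))*(M + L) = (-81347 - 3*125)*(51276 + 45203/27484) = (-81347 - 375)*(1409314787/27484) = -81722*1409314787/27484 = -57586011511607/13742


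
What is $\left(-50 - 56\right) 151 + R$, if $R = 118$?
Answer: $-15888$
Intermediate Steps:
$\left(-50 - 56\right) 151 + R = \left(-50 - 56\right) 151 + 118 = \left(-106\right) 151 + 118 = -16006 + 118 = -15888$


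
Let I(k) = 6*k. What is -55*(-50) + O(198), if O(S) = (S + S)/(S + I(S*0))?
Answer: 2752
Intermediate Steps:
O(S) = 2 (O(S) = (S + S)/(S + 6*(S*0)) = (2*S)/(S + 6*0) = (2*S)/(S + 0) = (2*S)/S = 2)
-55*(-50) + O(198) = -55*(-50) + 2 = 2750 + 2 = 2752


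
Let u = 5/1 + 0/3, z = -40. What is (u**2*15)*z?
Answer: -15000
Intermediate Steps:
u = 5 (u = 5*1 + 0*(1/3) = 5 + 0 = 5)
(u**2*15)*z = (5**2*15)*(-40) = (25*15)*(-40) = 375*(-40) = -15000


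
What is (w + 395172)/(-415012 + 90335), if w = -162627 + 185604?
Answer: -418149/324677 ≈ -1.2879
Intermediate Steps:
w = 22977
(w + 395172)/(-415012 + 90335) = (22977 + 395172)/(-415012 + 90335) = 418149/(-324677) = 418149*(-1/324677) = -418149/324677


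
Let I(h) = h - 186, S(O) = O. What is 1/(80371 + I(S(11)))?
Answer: 1/80196 ≈ 1.2469e-5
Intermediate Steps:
I(h) = -186 + h
1/(80371 + I(S(11))) = 1/(80371 + (-186 + 11)) = 1/(80371 - 175) = 1/80196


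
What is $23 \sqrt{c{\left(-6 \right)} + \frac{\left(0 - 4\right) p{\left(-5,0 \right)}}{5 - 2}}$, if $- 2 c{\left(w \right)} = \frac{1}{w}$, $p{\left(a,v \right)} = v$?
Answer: $\frac{23 \sqrt{3}}{6} \approx 6.6395$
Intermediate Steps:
$c{\left(w \right)} = - \frac{1}{2 w}$
$23 \sqrt{c{\left(-6 \right)} + \frac{\left(0 - 4\right) p{\left(-5,0 \right)}}{5 - 2}} = 23 \sqrt{- \frac{1}{2 \left(-6\right)} + \frac{\left(0 - 4\right) 0}{5 - 2}} = 23 \sqrt{\left(- \frac{1}{2}\right) \left(- \frac{1}{6}\right) + \frac{\left(-4\right) 0}{3}} = 23 \sqrt{\frac{1}{12} + \frac{1}{3} \cdot 0} = 23 \sqrt{\frac{1}{12} + 0} = \frac{23}{2 \sqrt{3}} = 23 \frac{\sqrt{3}}{6} = \frac{23 \sqrt{3}}{6}$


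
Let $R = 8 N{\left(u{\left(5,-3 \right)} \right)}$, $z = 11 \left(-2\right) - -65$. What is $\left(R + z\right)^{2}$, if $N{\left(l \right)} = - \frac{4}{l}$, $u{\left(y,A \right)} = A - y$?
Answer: $2209$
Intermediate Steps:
$z = 43$ ($z = -22 + 65 = 43$)
$R = 4$ ($R = 8 \left(- \frac{4}{-3 - 5}\right) = 8 \left(- \frac{4}{-8}\right) = 8 \left(\left(-4\right) \left(- \frac{1}{8}\right)\right) = 8 \cdot \frac{1}{2} = 4$)
$\left(R + z\right)^{2} = \left(4 + 43\right)^{2} = 47^{2} = 2209$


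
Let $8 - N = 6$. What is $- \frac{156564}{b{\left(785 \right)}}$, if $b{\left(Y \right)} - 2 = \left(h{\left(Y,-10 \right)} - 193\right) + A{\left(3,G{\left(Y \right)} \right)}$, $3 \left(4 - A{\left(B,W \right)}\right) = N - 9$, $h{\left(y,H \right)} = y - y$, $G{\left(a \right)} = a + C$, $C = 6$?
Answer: $\frac{234846}{277} \approx 847.82$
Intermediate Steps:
$N = 2$ ($N = 8 - 6 = 2$)
$G{\left(a \right)} = 6 + a$ ($G{\left(a \right)} = a + 6 = 6 + a$)
$h{\left(y,H \right)} = 0$
$A{\left(B,W \right)} = \frac{19}{3}$ ($A{\left(B,W \right)} = 4 - \frac{2 - 9}{3} = 4 - - \frac{7}{3} = 4 + \frac{7}{3} = \frac{19}{3}$)
$b{\left(Y \right)} = - \frac{554}{3}$ ($b{\left(Y \right)} = 2 + \left(\left(0 - 193\right) + \frac{19}{3}\right) = 2 + \left(-193 + \frac{19}{3}\right) = 2 - \frac{560}{3} = - \frac{554}{3}$)
$- \frac{156564}{b{\left(785 \right)}} = - \frac{156564}{- \frac{554}{3}} = \left(-156564\right) \left(- \frac{3}{554}\right) = \frac{234846}{277}$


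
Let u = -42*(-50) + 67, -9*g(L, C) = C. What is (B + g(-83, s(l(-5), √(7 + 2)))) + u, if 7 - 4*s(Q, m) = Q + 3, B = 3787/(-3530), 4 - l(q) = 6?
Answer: 11467702/5295 ≈ 2165.8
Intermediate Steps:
l(q) = -2 (l(q) = 4 - 1*6 = 4 - 6 = -2)
B = -3787/3530 (B = 3787*(-1/3530) = -3787/3530 ≈ -1.0728)
s(Q, m) = 1 - Q/4 (s(Q, m) = 7/4 - (Q + 3)/4 = 7/4 - (3 + Q)/4 = 7/4 + (-¾ - Q/4) = 1 - Q/4)
g(L, C) = -C/9
u = 2167 (u = 2100 + 67 = 2167)
(B + g(-83, s(l(-5), √(7 + 2)))) + u = (-3787/3530 - (1 - ¼*(-2))/9) + 2167 = (-3787/3530 - (1 + ½)/9) + 2167 = (-3787/3530 - ⅑*3/2) + 2167 = (-3787/3530 - ⅙) + 2167 = -6563/5295 + 2167 = 11467702/5295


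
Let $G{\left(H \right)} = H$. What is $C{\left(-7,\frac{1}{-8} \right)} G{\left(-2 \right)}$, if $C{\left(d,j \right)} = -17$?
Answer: $34$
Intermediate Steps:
$C{\left(-7,\frac{1}{-8} \right)} G{\left(-2 \right)} = \left(-17\right) \left(-2\right) = 34$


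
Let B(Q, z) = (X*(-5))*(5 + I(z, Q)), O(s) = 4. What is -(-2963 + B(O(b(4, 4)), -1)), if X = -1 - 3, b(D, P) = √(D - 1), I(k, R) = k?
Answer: 2883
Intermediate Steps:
b(D, P) = √(-1 + D)
X = -4
B(Q, z) = 100 + 20*z (B(Q, z) = (-4*(-5))*(5 + z) = 20*(5 + z) = 100 + 20*z)
-(-2963 + B(O(b(4, 4)), -1)) = -(-2963 + (100 + 20*(-1))) = -(-2963 + (100 - 20)) = -(-2963 + 80) = -1*(-2883) = 2883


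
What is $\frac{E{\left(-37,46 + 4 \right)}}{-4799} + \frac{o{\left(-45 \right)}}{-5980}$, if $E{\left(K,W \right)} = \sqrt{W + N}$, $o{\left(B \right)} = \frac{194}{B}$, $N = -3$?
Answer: $\frac{97}{134550} - \frac{\sqrt{47}}{4799} \approx -0.00070764$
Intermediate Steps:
$E{\left(K,W \right)} = \sqrt{-3 + W}$ ($E{\left(K,W \right)} = \sqrt{W - 3} = \sqrt{-3 + W}$)
$\frac{E{\left(-37,46 + 4 \right)}}{-4799} + \frac{o{\left(-45 \right)}}{-5980} = \frac{\sqrt{-3 + \left(46 + 4\right)}}{-4799} + \frac{194 \frac{1}{-45}}{-5980} = \sqrt{-3 + 50} \left(- \frac{1}{4799}\right) + 194 \left(- \frac{1}{45}\right) \left(- \frac{1}{5980}\right) = \sqrt{47} \left(- \frac{1}{4799}\right) - - \frac{97}{134550} = - \frac{\sqrt{47}}{4799} + \frac{97}{134550} = \frac{97}{134550} - \frac{\sqrt{47}}{4799}$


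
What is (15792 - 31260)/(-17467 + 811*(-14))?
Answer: 5156/9607 ≈ 0.53669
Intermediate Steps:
(15792 - 31260)/(-17467 + 811*(-14)) = -15468/(-17467 - 11354) = -15468/(-28821) = -15468*(-1/28821) = 5156/9607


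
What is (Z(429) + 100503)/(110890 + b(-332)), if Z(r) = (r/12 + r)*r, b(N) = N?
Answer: 1199523/442232 ≈ 2.7124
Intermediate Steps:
Z(r) = 13*r²/12 (Z(r) = (r*(1/12) + r)*r = (r/12 + r)*r = (13*r/12)*r = 13*r²/12)
(Z(429) + 100503)/(110890 + b(-332)) = ((13/12)*429² + 100503)/(110890 - 332) = ((13/12)*184041 + 100503)/110558 = (797511/4 + 100503)*(1/110558) = (1199523/4)*(1/110558) = 1199523/442232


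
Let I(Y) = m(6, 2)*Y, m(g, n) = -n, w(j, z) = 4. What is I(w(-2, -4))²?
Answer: 64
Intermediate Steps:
I(Y) = -2*Y (I(Y) = (-1*2)*Y = -2*Y)
I(w(-2, -4))² = (-2*4)² = (-8)² = 64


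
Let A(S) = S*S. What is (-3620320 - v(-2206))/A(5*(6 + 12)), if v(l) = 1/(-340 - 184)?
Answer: -1897047679/4244400 ≈ -446.95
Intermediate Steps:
v(l) = -1/524 (v(l) = 1/(-524) = -1/524)
A(S) = S²
(-3620320 - v(-2206))/A(5*(6 + 12)) = (-3620320 - 1*(-1/524))/((5*(6 + 12))²) = (-3620320 + 1/524)/((5*18)²) = -1897047679/(524*(90²)) = -1897047679/524/8100 = -1897047679/524*1/8100 = -1897047679/4244400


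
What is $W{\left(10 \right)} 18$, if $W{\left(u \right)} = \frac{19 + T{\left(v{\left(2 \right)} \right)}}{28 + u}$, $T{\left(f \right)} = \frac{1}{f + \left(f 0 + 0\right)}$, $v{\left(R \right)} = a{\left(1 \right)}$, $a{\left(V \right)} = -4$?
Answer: $\frac{675}{76} \approx 8.8816$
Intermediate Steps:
$v{\left(R \right)} = -4$
$T{\left(f \right)} = \frac{1}{f}$ ($T{\left(f \right)} = \frac{1}{f + \left(0 + 0\right)} = \frac{1}{f + 0} = \frac{1}{f}$)
$W{\left(u \right)} = \frac{75}{4 \left(28 + u\right)}$ ($W{\left(u \right)} = \frac{19 + \frac{1}{-4}}{28 + u} = \frac{19 - \frac{1}{4}}{28 + u} = \frac{75}{4 \left(28 + u\right)}$)
$W{\left(10 \right)} 18 = \frac{75}{4 \left(28 + 10\right)} 18 = \frac{75}{4 \cdot 38} \cdot 18 = \frac{75}{4} \cdot \frac{1}{38} \cdot 18 = \frac{75}{152} \cdot 18 = \frac{675}{76}$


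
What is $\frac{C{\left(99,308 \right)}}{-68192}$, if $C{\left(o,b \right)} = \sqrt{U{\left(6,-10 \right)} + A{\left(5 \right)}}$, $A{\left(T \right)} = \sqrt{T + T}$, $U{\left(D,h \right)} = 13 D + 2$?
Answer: $- \frac{\sqrt{80 + \sqrt{10}}}{68192} \approx -0.00013373$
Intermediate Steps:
$U{\left(D,h \right)} = 2 + 13 D$
$A{\left(T \right)} = \sqrt{2} \sqrt{T}$ ($A{\left(T \right)} = \sqrt{2 T} = \sqrt{2} \sqrt{T}$)
$C{\left(o,b \right)} = \sqrt{80 + \sqrt{10}}$ ($C{\left(o,b \right)} = \sqrt{\left(2 + 13 \cdot 6\right) + \sqrt{2} \sqrt{5}} = \sqrt{\left(2 + 78\right) + \sqrt{10}} = \sqrt{80 + \sqrt{10}}$)
$\frac{C{\left(99,308 \right)}}{-68192} = \frac{\sqrt{80 + \sqrt{10}}}{-68192} = \sqrt{80 + \sqrt{10}} \left(- \frac{1}{68192}\right) = - \frac{\sqrt{80 + \sqrt{10}}}{68192}$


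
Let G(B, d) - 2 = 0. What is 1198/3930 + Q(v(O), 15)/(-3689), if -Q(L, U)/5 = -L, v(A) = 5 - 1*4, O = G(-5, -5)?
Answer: 2199886/7248885 ≈ 0.30348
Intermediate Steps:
G(B, d) = 2 (G(B, d) = 2 + 0 = 2)
O = 2
v(A) = 1 (v(A) = 5 - 4 = 1)
Q(L, U) = 5*L (Q(L, U) = -(-5)*L = 5*L)
1198/3930 + Q(v(O), 15)/(-3689) = 1198/3930 + (5*1)/(-3689) = 1198*(1/3930) + 5*(-1/3689) = 599/1965 - 5/3689 = 2199886/7248885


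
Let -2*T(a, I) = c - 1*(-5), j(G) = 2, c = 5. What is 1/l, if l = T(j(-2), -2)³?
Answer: -1/125 ≈ -0.0080000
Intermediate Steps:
T(a, I) = -5 (T(a, I) = -(5 - 1*(-5))/2 = -(5 + 5)/2 = -½*10 = -5)
l = -125 (l = (-5)³ = -125)
1/l = 1/(-125) = -1/125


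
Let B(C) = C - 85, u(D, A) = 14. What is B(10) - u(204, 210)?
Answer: -89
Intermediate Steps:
B(C) = -85 + C
B(10) - u(204, 210) = (-85 + 10) - 1*14 = -75 - 14 = -89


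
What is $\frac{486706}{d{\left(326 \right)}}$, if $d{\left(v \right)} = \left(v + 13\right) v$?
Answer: $\frac{243353}{55257} \approx 4.404$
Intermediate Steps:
$d{\left(v \right)} = v \left(13 + v\right)$ ($d{\left(v \right)} = \left(13 + v\right) v = v \left(13 + v\right)$)
$\frac{486706}{d{\left(326 \right)}} = \frac{486706}{326 \left(13 + 326\right)} = \frac{486706}{326 \cdot 339} = \frac{486706}{110514} = 486706 \cdot \frac{1}{110514} = \frac{243353}{55257}$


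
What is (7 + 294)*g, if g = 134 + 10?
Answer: 43344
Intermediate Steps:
g = 144
(7 + 294)*g = (7 + 294)*144 = 301*144 = 43344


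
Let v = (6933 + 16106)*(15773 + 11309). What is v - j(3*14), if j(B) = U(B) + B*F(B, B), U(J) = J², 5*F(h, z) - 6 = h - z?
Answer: 3119701918/5 ≈ 6.2394e+8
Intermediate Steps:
F(h, z) = 6/5 - z/5 + h/5 (F(h, z) = 6/5 + (h - z)/5 = 6/5 + (-z/5 + h/5) = 6/5 - z/5 + h/5)
v = 623942198 (v = 23039*27082 = 623942198)
j(B) = B² + 6*B/5 (j(B) = B² + B*(6/5 - B/5 + B/5) = B² + B*(6/5) = B² + 6*B/5)
v - j(3*14) = 623942198 - 3*14*(6 + 5*(3*14))/5 = 623942198 - 42*(6 + 5*42)/5 = 623942198 - 42*(6 + 210)/5 = 623942198 - 42*216/5 = 623942198 - 1*9072/5 = 623942198 - 9072/5 = 3119701918/5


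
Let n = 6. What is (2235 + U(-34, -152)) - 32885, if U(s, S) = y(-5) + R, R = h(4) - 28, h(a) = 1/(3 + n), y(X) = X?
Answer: -276146/9 ≈ -30683.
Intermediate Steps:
h(a) = ⅑ (h(a) = 1/(3 + 6) = 1/9 = ⅑)
R = -251/9 (R = ⅑ - 28 = -251/9 ≈ -27.889)
U(s, S) = -296/9 (U(s, S) = -5 - 251/9 = -296/9)
(2235 + U(-34, -152)) - 32885 = (2235 - 296/9) - 32885 = 19819/9 - 32885 = -276146/9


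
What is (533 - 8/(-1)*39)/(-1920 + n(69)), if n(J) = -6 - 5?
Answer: -845/1931 ≈ -0.43760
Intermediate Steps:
n(J) = -11
(533 - 8/(-1)*39)/(-1920 + n(69)) = (533 - 8/(-1)*39)/(-1920 - 11) = (533 - 8*(-1)*39)/(-1931) = (533 + 8*39)*(-1/1931) = (533 + 312)*(-1/1931) = 845*(-1/1931) = -845/1931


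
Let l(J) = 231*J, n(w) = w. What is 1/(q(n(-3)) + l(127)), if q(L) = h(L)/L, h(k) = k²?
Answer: 1/29334 ≈ 3.4090e-5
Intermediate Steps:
q(L) = L (q(L) = L²/L = L)
1/(q(n(-3)) + l(127)) = 1/(-3 + 231*127) = 1/(-3 + 29337) = 1/29334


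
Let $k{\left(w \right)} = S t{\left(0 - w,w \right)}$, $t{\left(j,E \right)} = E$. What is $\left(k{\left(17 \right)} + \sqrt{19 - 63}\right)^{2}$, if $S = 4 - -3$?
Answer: $14117 + 476 i \sqrt{11} \approx 14117.0 + 1578.7 i$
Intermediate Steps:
$S = 7$ ($S = 4 + 3 = 7$)
$k{\left(w \right)} = 7 w$
$\left(k{\left(17 \right)} + \sqrt{19 - 63}\right)^{2} = \left(7 \cdot 17 + \sqrt{19 - 63}\right)^{2} = \left(119 + \sqrt{-44}\right)^{2} = \left(119 + 2 i \sqrt{11}\right)^{2}$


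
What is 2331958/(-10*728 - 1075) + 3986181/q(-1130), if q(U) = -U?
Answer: 6133885943/1888230 ≈ 3248.5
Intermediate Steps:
2331958/(-10*728 - 1075) + 3986181/q(-1130) = 2331958/(-10*728 - 1075) + 3986181/((-1*(-1130))) = 2331958/(-7280 - 1075) + 3986181/1130 = 2331958/(-8355) + 3986181*(1/1130) = 2331958*(-1/8355) + 3986181/1130 = -2331958/8355 + 3986181/1130 = 6133885943/1888230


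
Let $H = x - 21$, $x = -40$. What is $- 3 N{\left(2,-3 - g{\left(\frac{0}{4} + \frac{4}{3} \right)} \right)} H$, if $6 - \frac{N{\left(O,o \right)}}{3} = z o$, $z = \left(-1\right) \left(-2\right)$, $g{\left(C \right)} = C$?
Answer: $8052$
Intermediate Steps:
$z = 2$
$H = -61$ ($H = -40 - 21 = -61$)
$N{\left(O,o \right)} = 18 - 6 o$ ($N{\left(O,o \right)} = 18 - 3 \cdot 2 o = 18 - 6 o$)
$- 3 N{\left(2,-3 - g{\left(\frac{0}{4} + \frac{4}{3} \right)} \right)} H = - 3 \left(18 - 6 \left(-3 - \left(\frac{0}{4} + \frac{4}{3}\right)\right)\right) \left(-61\right) = - 3 \left(18 - 6 \left(-3 - \left(0 \cdot \frac{1}{4} + 4 \cdot \frac{1}{3}\right)\right)\right) \left(-61\right) = - 3 \left(18 - 6 \left(-3 - \left(0 + \frac{4}{3}\right)\right)\right) \left(-61\right) = - 3 \left(18 - 6 \left(-3 - \frac{4}{3}\right)\right) \left(-61\right) = - 3 \left(18 - -26\right) \left(-61\right) = - 3 \left(18 + 26\right) \left(-61\right) = \left(-3\right) 44 \left(-61\right) = \left(-132\right) \left(-61\right) = 8052$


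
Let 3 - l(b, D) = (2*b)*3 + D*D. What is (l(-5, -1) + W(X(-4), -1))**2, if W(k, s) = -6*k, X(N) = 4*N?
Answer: 16384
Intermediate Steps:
l(b, D) = 3 - D**2 - 6*b (l(b, D) = 3 - ((2*b)*3 + D*D) = 3 - (6*b + D**2) = 3 - (D**2 + 6*b) = 3 + (-D**2 - 6*b) = 3 - D**2 - 6*b)
(l(-5, -1) + W(X(-4), -1))**2 = ((3 - 1*(-1)**2 - 6*(-5)) - 24*(-4))**2 = ((3 - 1*1 + 30) - 6*(-16))**2 = ((3 - 1 + 30) + 96)**2 = (32 + 96)**2 = 128**2 = 16384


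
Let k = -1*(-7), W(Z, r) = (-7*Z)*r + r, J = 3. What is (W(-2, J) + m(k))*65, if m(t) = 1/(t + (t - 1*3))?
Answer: 32240/11 ≈ 2930.9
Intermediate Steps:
W(Z, r) = r - 7*Z*r (W(Z, r) = -7*Z*r + r = r - 7*Z*r)
k = 7
m(t) = 1/(-3 + 2*t) (m(t) = 1/(t + (t - 3)) = 1/(t + (-3 + t)) = 1/(-3 + 2*t))
(W(-2, J) + m(k))*65 = (3*(1 - 7*(-2)) + 1/(-3 + 2*7))*65 = (3*(1 + 14) + 1/(-3 + 14))*65 = (3*15 + 1/11)*65 = (45 + 1/11)*65 = (496/11)*65 = 32240/11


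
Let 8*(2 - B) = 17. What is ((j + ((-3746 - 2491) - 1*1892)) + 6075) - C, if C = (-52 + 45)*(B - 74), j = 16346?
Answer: 110185/8 ≈ 13773.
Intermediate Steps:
B = -⅛ (B = 2 - ⅛*17 = 2 - 17/8 = -⅛ ≈ -0.12500)
C = 4151/8 (C = (-52 + 45)*(-⅛ - 74) = -7*(-593/8) = 4151/8 ≈ 518.88)
((j + ((-3746 - 2491) - 1*1892)) + 6075) - C = ((16346 + ((-3746 - 2491) - 1*1892)) + 6075) - 1*4151/8 = ((16346 + (-6237 - 1892)) + 6075) - 4151/8 = ((16346 - 8129) + 6075) - 4151/8 = (8217 + 6075) - 4151/8 = 14292 - 4151/8 = 110185/8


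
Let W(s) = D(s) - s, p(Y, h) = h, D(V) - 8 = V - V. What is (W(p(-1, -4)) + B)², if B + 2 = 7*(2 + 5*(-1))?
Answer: 121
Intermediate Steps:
D(V) = 8 (D(V) = 8 + (V - V) = 8 + 0 = 8)
W(s) = 8 - s
B = -23 (B = -2 + 7*(2 + 5*(-1)) = -2 + 7*(2 - 5) = -2 + 7*(-3) = -2 - 21 = -23)
(W(p(-1, -4)) + B)² = ((8 - 1*(-4)) - 23)² = ((8 + 4) - 23)² = (12 - 23)² = (-11)² = 121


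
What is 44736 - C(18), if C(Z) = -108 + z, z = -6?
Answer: 44850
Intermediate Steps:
C(Z) = -114 (C(Z) = -108 - 6 = -114)
44736 - C(18) = 44736 - 1*(-114) = 44736 + 114 = 44850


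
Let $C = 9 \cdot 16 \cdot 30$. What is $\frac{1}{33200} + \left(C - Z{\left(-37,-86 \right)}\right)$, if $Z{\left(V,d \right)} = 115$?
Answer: $\frac{139606001}{33200} \approx 4205.0$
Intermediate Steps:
$C = 4320$ ($C = 144 \cdot 30 = 4320$)
$\frac{1}{33200} + \left(C - Z{\left(-37,-86 \right)}\right) = \frac{1}{33200} + \left(4320 - 115\right) = \frac{1}{33200} + 4205 = \frac{139606001}{33200}$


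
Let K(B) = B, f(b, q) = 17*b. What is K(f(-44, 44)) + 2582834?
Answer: 2582086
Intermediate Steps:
K(f(-44, 44)) + 2582834 = 17*(-44) + 2582834 = -748 + 2582834 = 2582086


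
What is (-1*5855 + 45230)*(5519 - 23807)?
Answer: -720090000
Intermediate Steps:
(-1*5855 + 45230)*(5519 - 23807) = (-5855 + 45230)*(-18288) = 39375*(-18288) = -720090000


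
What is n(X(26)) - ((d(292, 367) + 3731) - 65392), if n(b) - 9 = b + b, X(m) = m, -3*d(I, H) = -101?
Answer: 185065/3 ≈ 61688.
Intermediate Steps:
d(I, H) = 101/3 (d(I, H) = -1/3*(-101) = 101/3)
n(b) = 9 + 2*b (n(b) = 9 + (b + b) = 9 + 2*b)
n(X(26)) - ((d(292, 367) + 3731) - 65392) = (9 + 2*26) - ((101/3 + 3731) - 65392) = (9 + 52) - (11294/3 - 65392) = 61 - 1*(-184882/3) = 61 + 184882/3 = 185065/3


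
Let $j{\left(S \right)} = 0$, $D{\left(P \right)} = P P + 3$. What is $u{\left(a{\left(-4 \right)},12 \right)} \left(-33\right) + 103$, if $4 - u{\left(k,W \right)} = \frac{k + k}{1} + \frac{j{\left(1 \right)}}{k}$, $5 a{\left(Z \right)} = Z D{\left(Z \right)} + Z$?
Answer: $-1085$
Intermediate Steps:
$D{\left(P \right)} = 3 + P^{2}$ ($D{\left(P \right)} = P^{2} + 3 = 3 + P^{2}$)
$a{\left(Z \right)} = \frac{Z}{5} + \frac{Z \left(3 + Z^{2}\right)}{5}$ ($a{\left(Z \right)} = \frac{Z \left(3 + Z^{2}\right) + Z}{5} = \frac{Z + Z \left(3 + Z^{2}\right)}{5} = \frac{Z}{5} + \frac{Z \left(3 + Z^{2}\right)}{5}$)
$u{\left(k,W \right)} = 4 - 2 k$ ($u{\left(k,W \right)} = 4 - \left(\frac{k + k}{1} + \frac{0}{k}\right) = 4 - \left(2 k 1 + 0\right) = 4 - \left(2 k + 0\right) = 4 - 2 k$)
$u{\left(a{\left(-4 \right)},12 \right)} \left(-33\right) + 103 = \left(4 - 2 \cdot \frac{1}{5} \left(-4\right) \left(4 + \left(-4\right)^{2}\right)\right) \left(-33\right) + 103 = \left(4 - 2 \cdot \frac{1}{5} \left(-4\right) \left(4 + 16\right)\right) \left(-33\right) + 103 = \left(4 - 2 \cdot \frac{1}{5} \left(-4\right) 20\right) \left(-33\right) + 103 = \left(4 - -32\right) \left(-33\right) + 103 = \left(4 + 32\right) \left(-33\right) + 103 = 36 \left(-33\right) + 103 = -1188 + 103 = -1085$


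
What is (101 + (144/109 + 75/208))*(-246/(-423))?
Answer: 95447959/1598376 ≈ 59.716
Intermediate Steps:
(101 + (144/109 + 75/208))*(-246/(-423)) = (101 + (144*(1/109) + 75*(1/208)))*(-246*(-1/423)) = (101 + (144/109 + 75/208))*(82/141) = (101 + 38127/22672)*(82/141) = (2327999/22672)*(82/141) = 95447959/1598376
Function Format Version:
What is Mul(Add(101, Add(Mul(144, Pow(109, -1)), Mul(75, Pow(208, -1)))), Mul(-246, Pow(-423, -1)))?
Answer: Rational(95447959, 1598376) ≈ 59.716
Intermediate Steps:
Mul(Add(101, Add(Mul(144, Pow(109, -1)), Mul(75, Pow(208, -1)))), Mul(-246, Pow(-423, -1))) = Mul(Add(101, Add(Mul(144, Rational(1, 109)), Mul(75, Rational(1, 208)))), Mul(-246, Rational(-1, 423))) = Mul(Add(101, Add(Rational(144, 109), Rational(75, 208))), Rational(82, 141)) = Mul(Add(101, Rational(38127, 22672)), Rational(82, 141)) = Mul(Rational(2327999, 22672), Rational(82, 141)) = Rational(95447959, 1598376)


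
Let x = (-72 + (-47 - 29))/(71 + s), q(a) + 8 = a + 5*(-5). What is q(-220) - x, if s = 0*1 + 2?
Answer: -18321/73 ≈ -250.97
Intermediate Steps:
s = 2 (s = 0 + 2 = 2)
q(a) = -33 + a (q(a) = -8 + (a + 5*(-5)) = -8 + (a - 25) = -8 + (-25 + a) = -33 + a)
x = -148/73 (x = (-72 + (-47 - 29))/(71 + 2) = (-72 - 76)/73 = -148*1/73 = -148/73 ≈ -2.0274)
q(-220) - x = (-33 - 220) - 1*(-148/73) = -253 + 148/73 = -18321/73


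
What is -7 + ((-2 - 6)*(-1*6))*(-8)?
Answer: -391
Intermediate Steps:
-7 + ((-2 - 6)*(-1*6))*(-8) = -7 - 8*(-6)*(-8) = -7 + 48*(-8) = -7 - 384 = -391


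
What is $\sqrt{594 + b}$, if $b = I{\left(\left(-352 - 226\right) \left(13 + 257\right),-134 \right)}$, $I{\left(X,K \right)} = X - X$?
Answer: $3 \sqrt{66} \approx 24.372$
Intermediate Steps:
$I{\left(X,K \right)} = 0$
$b = 0$
$\sqrt{594 + b} = \sqrt{594 + 0} = \sqrt{594} = 3 \sqrt{66}$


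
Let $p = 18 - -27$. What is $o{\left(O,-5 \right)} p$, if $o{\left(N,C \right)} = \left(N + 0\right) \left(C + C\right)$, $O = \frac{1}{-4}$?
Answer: $\frac{225}{2} \approx 112.5$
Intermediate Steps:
$O = - \frac{1}{4} \approx -0.25$
$o{\left(N,C \right)} = 2 C N$ ($o{\left(N,C \right)} = N 2 C = 2 C N$)
$p = 45$ ($p = 18 + 27 = 45$)
$o{\left(O,-5 \right)} p = 2 \left(-5\right) \left(- \frac{1}{4}\right) 45 = \frac{5}{2} \cdot 45 = \frac{225}{2}$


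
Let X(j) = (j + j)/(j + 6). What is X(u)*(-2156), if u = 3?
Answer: -4312/3 ≈ -1437.3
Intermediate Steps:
X(j) = 2*j/(6 + j) (X(j) = (2*j)/(6 + j) = 2*j/(6 + j))
X(u)*(-2156) = (2*3/(6 + 3))*(-2156) = (2*3/9)*(-2156) = (2*3*(⅑))*(-2156) = (⅔)*(-2156) = -4312/3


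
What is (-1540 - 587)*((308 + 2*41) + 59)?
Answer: -955023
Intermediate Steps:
(-1540 - 587)*((308 + 2*41) + 59) = -2127*((308 + 82) + 59) = -2127*(390 + 59) = -2127*449 = -955023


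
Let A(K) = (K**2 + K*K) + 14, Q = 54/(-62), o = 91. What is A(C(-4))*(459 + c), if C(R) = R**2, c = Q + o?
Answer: 8954098/31 ≈ 2.8884e+5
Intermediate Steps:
Q = -27/31 (Q = 54*(-1/62) = -27/31 ≈ -0.87097)
c = 2794/31 (c = -27/31 + 91 = 2794/31 ≈ 90.129)
A(K) = 14 + 2*K**2 (A(K) = (K**2 + K**2) + 14 = 2*K**2 + 14 = 14 + 2*K**2)
A(C(-4))*(459 + c) = (14 + 2*((-4)**2)**2)*(459 + 2794/31) = (14 + 2*16**2)*(17023/31) = (14 + 2*256)*(17023/31) = (14 + 512)*(17023/31) = 526*(17023/31) = 8954098/31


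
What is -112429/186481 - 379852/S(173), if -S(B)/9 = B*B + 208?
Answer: 40340725855/50579801073 ≈ 0.79757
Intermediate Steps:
S(B) = -1872 - 9*B**2 (S(B) = -9*(B*B + 208) = -9*(B**2 + 208) = -9*(208 + B**2) = -1872 - 9*B**2)
-112429/186481 - 379852/S(173) = -112429/186481 - 379852/(-1872 - 9*173**2) = -112429*1/186481 - 379852/(-1872 - 9*29929) = -112429/186481 - 379852/(-1872 - 269361) = -112429/186481 - 379852/(-271233) = -112429/186481 - 379852*(-1/271233) = -112429/186481 + 379852/271233 = 40340725855/50579801073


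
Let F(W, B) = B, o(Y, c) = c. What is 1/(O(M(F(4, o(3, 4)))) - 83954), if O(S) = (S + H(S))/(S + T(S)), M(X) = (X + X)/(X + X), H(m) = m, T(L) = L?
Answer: -1/83953 ≈ -1.1911e-5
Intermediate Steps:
M(X) = 1 (M(X) = (2*X)/((2*X)) = (2*X)*(1/(2*X)) = 1)
O(S) = 1 (O(S) = (S + S)/(S + S) = (2*S)/((2*S)) = (2*S)*(1/(2*S)) = 1)
1/(O(M(F(4, o(3, 4)))) - 83954) = 1/(1 - 83954) = 1/(-83953) = -1/83953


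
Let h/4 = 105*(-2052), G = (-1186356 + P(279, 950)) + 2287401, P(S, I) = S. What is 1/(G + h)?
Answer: 1/239484 ≈ 4.1756e-6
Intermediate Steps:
G = 1101324 (G = (-1186356 + 279) + 2287401 = -1186077 + 2287401 = 1101324)
h = -861840 (h = 4*(105*(-2052)) = 4*(-215460) = -861840)
1/(G + h) = 1/(1101324 - 861840) = 1/239484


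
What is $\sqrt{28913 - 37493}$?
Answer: $2 i \sqrt{2145} \approx 92.628 i$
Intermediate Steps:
$\sqrt{28913 - 37493} = \sqrt{-8580} = 2 i \sqrt{2145}$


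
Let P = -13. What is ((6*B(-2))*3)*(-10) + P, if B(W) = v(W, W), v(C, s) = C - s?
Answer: -13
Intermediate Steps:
B(W) = 0 (B(W) = W - W = 0)
((6*B(-2))*3)*(-10) + P = ((6*0)*3)*(-10) - 13 = (0*3)*(-10) - 13 = 0*(-10) - 13 = 0 - 13 = -13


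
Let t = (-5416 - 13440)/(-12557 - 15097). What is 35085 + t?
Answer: 485129723/13827 ≈ 35086.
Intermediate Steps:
t = 9428/13827 (t = -18856/(-27654) = -18856*(-1/27654) = 9428/13827 ≈ 0.68185)
35085 + t = 35085 + 9428/13827 = 485129723/13827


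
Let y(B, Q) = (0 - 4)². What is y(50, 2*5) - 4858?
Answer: -4842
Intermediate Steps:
y(B, Q) = 16 (y(B, Q) = (-4)² = 16)
y(50, 2*5) - 4858 = 16 - 4858 = -4842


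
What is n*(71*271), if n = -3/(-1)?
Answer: 57723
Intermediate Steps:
n = 3 (n = -3*(-1) = 3)
n*(71*271) = 3*(71*271) = 3*19241 = 57723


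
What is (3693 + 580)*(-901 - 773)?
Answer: -7153002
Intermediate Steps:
(3693 + 580)*(-901 - 773) = 4273*(-1674) = -7153002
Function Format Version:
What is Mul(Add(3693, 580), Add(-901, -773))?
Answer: -7153002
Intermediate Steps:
Mul(Add(3693, 580), Add(-901, -773)) = Mul(4273, -1674) = -7153002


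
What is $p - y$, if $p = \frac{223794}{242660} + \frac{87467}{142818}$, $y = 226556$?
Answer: $- \frac{981440057294446}{4332026985} \approx -2.2655 \cdot 10^{5}$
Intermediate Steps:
$p = \frac{6648319214}{4332026985}$ ($p = 223794 \cdot \frac{1}{242660} + 87467 \cdot \frac{1}{142818} = \frac{111897}{121330} + \frac{87467}{142818} = \frac{6648319214}{4332026985} \approx 1.5347$)
$p - y = \frac{6648319214}{4332026985} - 226556 = - \frac{981440057294446}{4332026985}$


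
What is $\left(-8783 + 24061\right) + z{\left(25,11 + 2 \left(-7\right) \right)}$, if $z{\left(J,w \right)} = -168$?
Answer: $15110$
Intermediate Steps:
$\left(-8783 + 24061\right) + z{\left(25,11 + 2 \left(-7\right) \right)} = \left(-8783 + 24061\right) - 168 = 15278 - 168 = 15110$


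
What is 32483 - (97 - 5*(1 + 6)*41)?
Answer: 33821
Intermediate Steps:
32483 - (97 - 5*(1 + 6)*41) = 32483 - (97 - 5*7*41) = 32483 - (97 - 35*41) = 32483 - (97 - 1435) = 32483 - 1*(-1338) = 32483 + 1338 = 33821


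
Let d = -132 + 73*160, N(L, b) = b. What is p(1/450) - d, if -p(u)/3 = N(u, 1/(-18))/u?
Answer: -11473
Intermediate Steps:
p(u) = 1/(6*u) (p(u) = -3/((-18)*u) = -(-1)/(6*u) = 1/(6*u))
d = 11548 (d = -132 + 11680 = 11548)
p(1/450) - d = 1/(6*(1/450)) - 1*11548 = 1/(6*(1/450)) - 11548 = (⅙)*450 - 11548 = 75 - 11548 = -11473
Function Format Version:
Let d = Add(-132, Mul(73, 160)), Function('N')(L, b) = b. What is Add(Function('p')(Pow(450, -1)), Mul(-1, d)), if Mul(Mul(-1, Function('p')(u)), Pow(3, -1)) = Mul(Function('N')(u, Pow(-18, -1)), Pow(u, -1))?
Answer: -11473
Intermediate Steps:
Function('p')(u) = Mul(Rational(1, 6), Pow(u, -1)) (Function('p')(u) = Mul(-3, Mul(Pow(-18, -1), Pow(u, -1))) = Mul(-3, Mul(Rational(-1, 18), Pow(u, -1))) = Mul(Rational(1, 6), Pow(u, -1)))
d = 11548 (d = Add(-132, 11680) = 11548)
Add(Function('p')(Pow(450, -1)), Mul(-1, d)) = Add(Mul(Rational(1, 6), Pow(Pow(450, -1), -1)), Mul(-1, 11548)) = Add(Mul(Rational(1, 6), Pow(Rational(1, 450), -1)), -11548) = Add(Mul(Rational(1, 6), 450), -11548) = Add(75, -11548) = -11473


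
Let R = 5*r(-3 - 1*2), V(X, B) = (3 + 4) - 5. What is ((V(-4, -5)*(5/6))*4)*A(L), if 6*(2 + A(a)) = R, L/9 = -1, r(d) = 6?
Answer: 20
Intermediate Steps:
V(X, B) = 2 (V(X, B) = 7 - 5 = 2)
L = -9 (L = 9*(-1) = -9)
R = 30 (R = 5*6 = 30)
A(a) = 3 (A(a) = -2 + (⅙)*30 = -2 + 5 = 3)
((V(-4, -5)*(5/6))*4)*A(L) = ((2*(5/6))*4)*3 = ((2*(5*(⅙)))*4)*3 = ((2*(⅚))*4)*3 = ((5/3)*4)*3 = (20/3)*3 = 20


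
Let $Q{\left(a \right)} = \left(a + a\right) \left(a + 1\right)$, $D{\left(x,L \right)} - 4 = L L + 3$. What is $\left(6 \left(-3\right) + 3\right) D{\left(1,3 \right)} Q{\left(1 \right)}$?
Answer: $-960$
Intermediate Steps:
$D{\left(x,L \right)} = 7 + L^{2}$ ($D{\left(x,L \right)} = 4 + \left(L L + 3\right) = 4 + \left(L^{2} + 3\right) = 4 + \left(3 + L^{2}\right) = 7 + L^{2}$)
$Q{\left(a \right)} = 2 a \left(1 + a\right)$
$\left(6 \left(-3\right) + 3\right) D{\left(1,3 \right)} Q{\left(1 \right)} = \left(6 \left(-3\right) + 3\right) \left(7 + 3^{2}\right) 2 \cdot 1 \left(1 + 1\right) = \left(-18 + 3\right) \left(7 + 9\right) 2 \cdot 1 \cdot 2 = \left(-15\right) 16 \cdot 4 = \left(-240\right) 4 = -960$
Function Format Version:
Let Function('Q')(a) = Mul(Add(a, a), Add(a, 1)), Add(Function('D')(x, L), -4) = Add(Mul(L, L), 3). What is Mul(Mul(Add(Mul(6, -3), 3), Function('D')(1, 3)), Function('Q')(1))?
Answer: -960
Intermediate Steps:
Function('D')(x, L) = Add(7, Pow(L, 2)) (Function('D')(x, L) = Add(4, Add(Mul(L, L), 3)) = Add(4, Add(Pow(L, 2), 3)) = Add(4, Add(3, Pow(L, 2))) = Add(7, Pow(L, 2)))
Function('Q')(a) = Mul(2, a, Add(1, a)) (Function('Q')(a) = Mul(Mul(2, a), Add(1, a)) = Mul(2, a, Add(1, a)))
Mul(Mul(Add(Mul(6, -3), 3), Function('D')(1, 3)), Function('Q')(1)) = Mul(Mul(Add(Mul(6, -3), 3), Add(7, Pow(3, 2))), Mul(2, 1, Add(1, 1))) = Mul(Mul(Add(-18, 3), Add(7, 9)), Mul(2, 1, 2)) = Mul(Mul(-15, 16), 4) = Mul(-240, 4) = -960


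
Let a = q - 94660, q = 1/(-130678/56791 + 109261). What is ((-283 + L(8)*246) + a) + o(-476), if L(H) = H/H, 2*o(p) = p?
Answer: -589063204177964/6204910773 ≈ -94935.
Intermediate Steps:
o(p) = p/2
L(H) = 1
q = 56791/6204910773 (q = 1/(-130678*1/56791 + 109261) = 1/(-130678/56791 + 109261) = 1/(6204910773/56791) = 56791/6204910773 ≈ 9.1526e-6)
a = -587356853715389/6204910773 (a = 56791/6204910773 - 94660 = -587356853715389/6204910773 ≈ -94660.)
((-283 + L(8)*246) + a) + o(-476) = ((-283 + 1*246) - 587356853715389/6204910773) + (½)*(-476) = ((-283 + 246) - 587356853715389/6204910773) - 238 = (-37 - 587356853715389/6204910773) - 238 = -587586435413990/6204910773 - 238 = -589063204177964/6204910773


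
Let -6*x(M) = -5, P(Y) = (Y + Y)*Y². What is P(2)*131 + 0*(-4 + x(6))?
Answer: 2096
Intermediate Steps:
P(Y) = 2*Y³ (P(Y) = (2*Y)*Y² = 2*Y³)
x(M) = ⅚ (x(M) = -⅙*(-5) = ⅚)
P(2)*131 + 0*(-4 + x(6)) = (2*2³)*131 + 0*(-4 + ⅚) = (2*8)*131 + 0*(-19/6) = 16*131 + 0 = 2096 + 0 = 2096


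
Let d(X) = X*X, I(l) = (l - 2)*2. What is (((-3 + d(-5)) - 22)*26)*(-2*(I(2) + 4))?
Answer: 0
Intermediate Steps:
I(l) = -4 + 2*l (I(l) = (-2 + l)*2 = -4 + 2*l)
d(X) = X**2
(((-3 + d(-5)) - 22)*26)*(-2*(I(2) + 4)) = (((-3 + (-5)**2) - 22)*26)*(-2*((-4 + 2*2) + 4)) = (((-3 + 25) - 22)*26)*(-2*((-4 + 4) + 4)) = ((22 - 22)*26)*(-2*(0 + 4)) = (0*26)*(-2*4) = 0*(-8) = 0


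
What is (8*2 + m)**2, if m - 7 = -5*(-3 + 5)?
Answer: 169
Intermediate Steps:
m = -3 (m = 7 - 5*(-3 + 5) = 7 - 5*2 = 7 - 10 = -3)
(8*2 + m)**2 = (8*2 - 3)**2 = (16 - 3)**2 = 13**2 = 169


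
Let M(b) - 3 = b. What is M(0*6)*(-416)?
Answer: -1248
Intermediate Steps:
M(b) = 3 + b
M(0*6)*(-416) = (3 + 0*6)*(-416) = (3 + 0)*(-416) = 3*(-416) = -1248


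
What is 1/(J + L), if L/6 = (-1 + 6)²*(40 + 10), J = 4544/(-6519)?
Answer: 6519/48887956 ≈ 0.00013335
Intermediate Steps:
J = -4544/6519 (J = 4544*(-1/6519) = -4544/6519 ≈ -0.69704)
L = 7500 (L = 6*((-1 + 6)²*(40 + 10)) = 6*(5²*50) = 6*(25*50) = 6*1250 = 7500)
1/(J + L) = 1/(-4544/6519 + 7500) = 1/(48887956/6519) = 6519/48887956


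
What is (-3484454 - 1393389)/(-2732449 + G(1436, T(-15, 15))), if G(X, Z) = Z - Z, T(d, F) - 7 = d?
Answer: 4877843/2732449 ≈ 1.7852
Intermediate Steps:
T(d, F) = 7 + d
G(X, Z) = 0
(-3484454 - 1393389)/(-2732449 + G(1436, T(-15, 15))) = (-3484454 - 1393389)/(-2732449 + 0) = -4877843/(-2732449) = -4877843*(-1/2732449) = 4877843/2732449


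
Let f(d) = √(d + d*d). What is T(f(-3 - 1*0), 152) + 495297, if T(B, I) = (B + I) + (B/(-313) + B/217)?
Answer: 495449 + 68017*√6/67921 ≈ 4.9545e+5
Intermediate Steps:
f(d) = √(d + d²)
T(B, I) = I + 68017*B/67921 (T(B, I) = (B + I) + (B*(-1/313) + B*(1/217)) = (B + I) + (-B/313 + B/217) = (B + I) + 96*B/67921 = I + 68017*B/67921)
T(f(-3 - 1*0), 152) + 495297 = (152 + 68017*√((-3 - 1*0)*(1 + (-3 - 1*0)))/67921) + 495297 = (152 + 68017*√((-3 + 0)*(1 + (-3 + 0)))/67921) + 495297 = (152 + 68017*√(-3*(1 - 3))/67921) + 495297 = (152 + 68017*√(-3*(-2))/67921) + 495297 = (152 + 68017*√6/67921) + 495297 = 495449 + 68017*√6/67921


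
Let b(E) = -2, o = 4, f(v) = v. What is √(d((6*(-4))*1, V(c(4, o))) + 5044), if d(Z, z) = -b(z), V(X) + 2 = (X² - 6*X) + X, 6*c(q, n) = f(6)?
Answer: 29*√6 ≈ 71.035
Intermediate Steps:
c(q, n) = 1 (c(q, n) = (⅙)*6 = 1)
V(X) = -2 + X² - 5*X (V(X) = -2 + ((X² - 6*X) + X) = -2 + (X² - 5*X) = -2 + X² - 5*X)
d(Z, z) = 2 (d(Z, z) = -1*(-2) = 2)
√(d((6*(-4))*1, V(c(4, o))) + 5044) = √(2 + 5044) = √5046 = 29*√6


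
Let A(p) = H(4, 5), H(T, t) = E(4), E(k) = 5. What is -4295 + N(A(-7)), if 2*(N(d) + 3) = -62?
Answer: -4329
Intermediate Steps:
H(T, t) = 5
A(p) = 5
N(d) = -34 (N(d) = -3 + (½)*(-62) = -3 - 31 = -34)
-4295 + N(A(-7)) = -4295 - 34 = -4329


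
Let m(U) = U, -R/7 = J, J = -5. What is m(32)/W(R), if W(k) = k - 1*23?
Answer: 8/3 ≈ 2.6667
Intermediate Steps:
R = 35 (R = -7*(-5) = 35)
W(k) = -23 + k (W(k) = k - 23 = -23 + k)
m(32)/W(R) = 32/(-23 + 35) = 32/12 = 32*(1/12) = 8/3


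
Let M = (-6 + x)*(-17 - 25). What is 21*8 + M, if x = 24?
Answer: -588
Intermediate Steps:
M = -756 (M = (-6 + 24)*(-17 - 25) = 18*(-42) = -756)
21*8 + M = 21*8 - 756 = 168 - 756 = -588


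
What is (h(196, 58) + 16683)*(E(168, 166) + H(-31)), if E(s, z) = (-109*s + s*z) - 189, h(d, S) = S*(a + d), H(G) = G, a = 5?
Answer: 265158396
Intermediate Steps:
h(d, S) = S*(5 + d)
E(s, z) = -189 - 109*s + s*z
(h(196, 58) + 16683)*(E(168, 166) + H(-31)) = (58*(5 + 196) + 16683)*((-189 - 109*168 + 168*166) - 31) = (58*201 + 16683)*((-189 - 18312 + 27888) - 31) = (11658 + 16683)*(9387 - 31) = 28341*9356 = 265158396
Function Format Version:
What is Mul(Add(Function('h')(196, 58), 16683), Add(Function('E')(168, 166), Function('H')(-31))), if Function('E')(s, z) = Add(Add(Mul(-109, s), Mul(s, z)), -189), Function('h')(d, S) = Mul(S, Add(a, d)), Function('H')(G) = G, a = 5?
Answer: 265158396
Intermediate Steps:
Function('h')(d, S) = Mul(S, Add(5, d))
Function('E')(s, z) = Add(-189, Mul(-109, s), Mul(s, z))
Mul(Add(Function('h')(196, 58), 16683), Add(Function('E')(168, 166), Function('H')(-31))) = Mul(Add(Mul(58, Add(5, 196)), 16683), Add(Add(-189, Mul(-109, 168), Mul(168, 166)), -31)) = Mul(Add(Mul(58, 201), 16683), Add(Add(-189, -18312, 27888), -31)) = Mul(Add(11658, 16683), Add(9387, -31)) = Mul(28341, 9356) = 265158396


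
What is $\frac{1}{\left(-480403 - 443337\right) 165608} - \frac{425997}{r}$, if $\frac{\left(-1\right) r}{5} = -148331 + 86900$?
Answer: $- \frac{4344565447601693}{3132545534479840} \approx -1.3869$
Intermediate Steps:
$r = 307155$ ($r = - 5 \left(-148331 + 86900\right) = \left(-5\right) \left(-61431\right) = 307155$)
$\frac{1}{\left(-480403 - 443337\right) 165608} - \frac{425997}{r} = \frac{1}{\left(-480403 - 443337\right) 165608} - \frac{425997}{307155} = \frac{1}{-923740} \cdot \frac{1}{165608} - \frac{141999}{102385} = \left(- \frac{1}{923740}\right) \frac{1}{165608} - \frac{141999}{102385} = - \frac{1}{152978733920} - \frac{141999}{102385} = - \frac{4344565447601693}{3132545534479840}$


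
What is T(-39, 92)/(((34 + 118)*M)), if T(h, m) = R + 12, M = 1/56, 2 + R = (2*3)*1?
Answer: 112/19 ≈ 5.8947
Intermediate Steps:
R = 4 (R = -2 + (2*3)*1 = -2 + 6*1 = -2 + 6 = 4)
M = 1/56 ≈ 0.017857
T(h, m) = 16 (T(h, m) = 4 + 12 = 16)
T(-39, 92)/(((34 + 118)*M)) = 16/(((34 + 118)*(1/56))) = 16/((152*(1/56))) = 16/(19/7) = 16*(7/19) = 112/19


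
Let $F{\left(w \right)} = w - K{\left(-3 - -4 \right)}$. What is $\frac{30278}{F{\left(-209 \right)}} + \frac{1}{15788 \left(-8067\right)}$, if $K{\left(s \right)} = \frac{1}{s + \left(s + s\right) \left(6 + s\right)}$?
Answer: $- \frac{7230488361557}{49925824032} \approx -144.82$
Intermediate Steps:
$K{\left(s \right)} = \frac{1}{s + 2 s \left(6 + s\right)}$
$F{\left(w \right)} = - \frac{1}{15} + w$ ($F{\left(w \right)} = w - \frac{1}{\left(-3 - -4\right) \left(13 + 2 \left(-3 - -4\right)\right)} = w - \frac{1}{\left(-3 + 4\right) \left(13 + 2 \left(-3 + 4\right)\right)} = w - \frac{1}{1 \left(13 + 2 \cdot 1\right)} = w - 1 \frac{1}{13 + 2} = w - 1 \cdot \frac{1}{15} = w - \frac{1}{15} = - \frac{1}{15} + w$)
$\frac{30278}{F{\left(-209 \right)}} + \frac{1}{15788 \left(-8067\right)} = \frac{30278}{- \frac{1}{15} - 209} + \frac{1}{15788 \left(-8067\right)} = \frac{30278}{- \frac{3136}{15}} + \frac{1}{15788} \left(- \frac{1}{8067}\right) = 30278 \left(- \frac{15}{3136}\right) - \frac{1}{127361796} = - \frac{227085}{1568} - \frac{1}{127361796} = - \frac{7230488361557}{49925824032}$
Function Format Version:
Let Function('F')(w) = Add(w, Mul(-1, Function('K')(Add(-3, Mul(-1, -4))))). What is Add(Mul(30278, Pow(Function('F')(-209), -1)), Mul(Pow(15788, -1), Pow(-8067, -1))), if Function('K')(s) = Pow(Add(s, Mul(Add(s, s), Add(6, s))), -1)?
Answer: Rational(-7230488361557, 49925824032) ≈ -144.82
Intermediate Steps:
Function('K')(s) = Pow(Add(s, Mul(2, s, Add(6, s))), -1) (Function('K')(s) = Pow(Add(s, Mul(Mul(2, s), Add(6, s))), -1) = Pow(Add(s, Mul(2, s, Add(6, s))), -1))
Function('F')(w) = Add(Rational(-1, 15), w) (Function('F')(w) = Add(w, Mul(-1, Mul(Pow(Add(-3, Mul(-1, -4)), -1), Pow(Add(13, Mul(2, Add(-3, Mul(-1, -4)))), -1)))) = Add(w, Mul(-1, Mul(Pow(Add(-3, 4), -1), Pow(Add(13, Mul(2, Add(-3, 4))), -1)))) = Add(w, Mul(-1, Mul(Pow(1, -1), Pow(Add(13, Mul(2, 1)), -1)))) = Add(w, Mul(-1, Mul(1, Pow(Add(13, 2), -1)))) = Add(w, Mul(-1, Mul(1, Pow(15, -1)))) = Add(w, Mul(-1, Mul(1, Rational(1, 15)))) = Add(w, Mul(-1, Rational(1, 15))) = Add(w, Rational(-1, 15)) = Add(Rational(-1, 15), w))
Add(Mul(30278, Pow(Function('F')(-209), -1)), Mul(Pow(15788, -1), Pow(-8067, -1))) = Add(Mul(30278, Pow(Add(Rational(-1, 15), -209), -1)), Mul(Pow(15788, -1), Pow(-8067, -1))) = Add(Mul(30278, Pow(Rational(-3136, 15), -1)), Mul(Rational(1, 15788), Rational(-1, 8067))) = Add(Mul(30278, Rational(-15, 3136)), Rational(-1, 127361796)) = Add(Rational(-227085, 1568), Rational(-1, 127361796)) = Rational(-7230488361557, 49925824032)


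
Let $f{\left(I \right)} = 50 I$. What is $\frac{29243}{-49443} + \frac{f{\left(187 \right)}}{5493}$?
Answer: $\frac{100553417}{90530133} \approx 1.1107$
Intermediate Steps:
$\frac{29243}{-49443} + \frac{f{\left(187 \right)}}{5493} = \frac{29243}{-49443} + \frac{50 \cdot 187}{5493} = 29243 \left(- \frac{1}{49443}\right) + 9350 \cdot \frac{1}{5493} = - \frac{29243}{49443} + \frac{9350}{5493} = \frac{100553417}{90530133}$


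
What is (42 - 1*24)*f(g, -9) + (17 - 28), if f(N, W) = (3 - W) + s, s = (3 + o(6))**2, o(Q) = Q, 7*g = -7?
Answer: 1663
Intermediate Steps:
g = -1 (g = (1/7)*(-7) = -1)
s = 81 (s = (3 + 6)**2 = 9**2 = 81)
f(N, W) = 84 - W (f(N, W) = (3 - W) + 81 = 84 - W)
(42 - 1*24)*f(g, -9) + (17 - 28) = (42 - 1*24)*(84 - 1*(-9)) + (17 - 28) = (42 - 24)*(84 + 9) - 11 = 18*93 - 11 = 1674 - 11 = 1663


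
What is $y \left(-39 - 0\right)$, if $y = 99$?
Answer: $-3861$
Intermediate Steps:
$y \left(-39 - 0\right) = 99 \left(-39 - 0\right) = 99 \left(-39 + 0\right) = 99 \left(-39\right) = -3861$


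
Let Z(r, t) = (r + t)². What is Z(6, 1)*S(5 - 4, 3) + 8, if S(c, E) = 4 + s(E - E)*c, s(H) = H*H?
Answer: 204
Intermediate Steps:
s(H) = H²
S(c, E) = 4 (S(c, E) = 4 + (E - E)²*c = 4 + 0²*c = 4 + 0*c = 4 + 0 = 4)
Z(6, 1)*S(5 - 4, 3) + 8 = (6 + 1)²*4 + 8 = 7²*4 + 8 = 49*4 + 8 = 196 + 8 = 204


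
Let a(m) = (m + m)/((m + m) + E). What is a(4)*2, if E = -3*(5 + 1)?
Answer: -8/5 ≈ -1.6000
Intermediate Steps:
E = -18 (E = -3*6 = -18)
a(m) = 2*m/(-18 + 2*m) (a(m) = (m + m)/((m + m) - 18) = (2*m)/(2*m - 18) = (2*m)/(-18 + 2*m) = 2*m/(-18 + 2*m))
a(4)*2 = (4/(-9 + 4))*2 = (4/(-5))*2 = (4*(-⅕))*2 = -⅘*2 = -8/5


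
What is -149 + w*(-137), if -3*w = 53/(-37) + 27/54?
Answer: -14177/74 ≈ -191.58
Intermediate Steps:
w = 23/74 (w = -(53/(-37) + 27/54)/3 = -(53*(-1/37) + 27*(1/54))/3 = -(-53/37 + ½)/3 = -⅓*(-69/74) = 23/74 ≈ 0.31081)
-149 + w*(-137) = -149 + (23/74)*(-137) = -149 - 3151/74 = -14177/74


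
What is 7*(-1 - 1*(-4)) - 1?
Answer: 20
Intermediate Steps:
7*(-1 - 1*(-4)) - 1 = 7*(-1 + 4) - 1 = 7*3 - 1 = 21 - 1 = 20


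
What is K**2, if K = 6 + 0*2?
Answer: 36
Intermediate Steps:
K = 6 (K = 6 + 0 = 6)
K**2 = 6**2 = 36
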